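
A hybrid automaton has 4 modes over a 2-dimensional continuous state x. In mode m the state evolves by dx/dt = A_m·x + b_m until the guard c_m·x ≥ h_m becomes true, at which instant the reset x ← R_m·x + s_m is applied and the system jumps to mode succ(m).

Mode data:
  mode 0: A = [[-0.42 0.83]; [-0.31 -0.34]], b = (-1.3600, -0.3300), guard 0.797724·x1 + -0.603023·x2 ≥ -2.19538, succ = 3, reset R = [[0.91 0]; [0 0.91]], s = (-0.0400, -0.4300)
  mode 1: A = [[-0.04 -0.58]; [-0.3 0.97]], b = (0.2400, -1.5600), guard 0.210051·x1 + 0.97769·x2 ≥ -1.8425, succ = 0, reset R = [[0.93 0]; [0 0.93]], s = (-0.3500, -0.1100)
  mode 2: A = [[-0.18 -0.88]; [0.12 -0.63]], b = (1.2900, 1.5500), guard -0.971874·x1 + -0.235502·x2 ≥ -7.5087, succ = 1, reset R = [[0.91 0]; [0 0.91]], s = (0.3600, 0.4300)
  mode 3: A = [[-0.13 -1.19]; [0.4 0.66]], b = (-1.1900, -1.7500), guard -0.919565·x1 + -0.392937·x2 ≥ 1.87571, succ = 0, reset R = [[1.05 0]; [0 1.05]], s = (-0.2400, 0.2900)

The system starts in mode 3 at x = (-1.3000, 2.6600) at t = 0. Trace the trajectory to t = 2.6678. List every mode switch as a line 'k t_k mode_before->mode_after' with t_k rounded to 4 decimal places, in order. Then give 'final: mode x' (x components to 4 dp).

Mode 3: guard c·x = 1.8757 hit at Δt = 0.4386 (t = 0.4386), x⁻ = (-2.9923, 2.2290) → reset → x⁺ = (-3.3819, 2.6305), jump to mode 0
Mode 0: guard c·x = -2.1954 hit at Δt = 1.4189 (t = 1.8575), x⁻ = (-1.2605, 1.9732) → reset → x⁺ = (-1.1870, 1.3656), jump to mode 3
Mode 3: guard c·x = 1.8757 hit at Δt = 0.4997 (t = 2.3572), x⁻ = (-2.2333, 0.4530) → reset → x⁺ = (-2.5850, 0.7656), jump to mode 0
Mode 0: flow for 0.3106 to horizon, guard not reached → x = (-2.4725, 0.8226)

1 0.4386 3->0
2 1.8575 0->3
3 2.3572 3->0
final: 0 -2.4725 0.8226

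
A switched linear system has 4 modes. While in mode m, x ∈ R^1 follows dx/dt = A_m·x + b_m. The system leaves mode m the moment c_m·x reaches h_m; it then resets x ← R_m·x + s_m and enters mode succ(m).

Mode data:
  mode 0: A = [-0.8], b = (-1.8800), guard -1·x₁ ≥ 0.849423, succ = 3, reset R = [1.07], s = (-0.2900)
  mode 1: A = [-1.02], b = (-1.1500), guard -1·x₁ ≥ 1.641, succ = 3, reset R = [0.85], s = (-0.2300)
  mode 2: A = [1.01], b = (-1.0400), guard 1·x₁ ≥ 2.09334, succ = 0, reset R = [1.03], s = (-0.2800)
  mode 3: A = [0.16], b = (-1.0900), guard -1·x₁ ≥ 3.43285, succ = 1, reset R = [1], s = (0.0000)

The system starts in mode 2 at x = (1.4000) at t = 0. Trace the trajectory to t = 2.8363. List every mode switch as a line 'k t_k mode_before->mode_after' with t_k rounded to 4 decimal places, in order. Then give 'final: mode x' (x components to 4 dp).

1 1.0447 2->0
2 2.3390 0->3
final: 3 -1.8624

Mode 2: guard c·x = 2.0933 hit at Δt = 1.0447 (t = 1.0447), x⁻ = (2.0933) → reset → x⁺ = (1.8761), jump to mode 0
Mode 0: guard c·x = 0.8494 hit at Δt = 1.2943 (t = 2.3390), x⁻ = (-0.8494) → reset → x⁺ = (-1.1989), jump to mode 3
Mode 3: flow for 0.4973 to horizon, guard not reached → x = (-1.8624)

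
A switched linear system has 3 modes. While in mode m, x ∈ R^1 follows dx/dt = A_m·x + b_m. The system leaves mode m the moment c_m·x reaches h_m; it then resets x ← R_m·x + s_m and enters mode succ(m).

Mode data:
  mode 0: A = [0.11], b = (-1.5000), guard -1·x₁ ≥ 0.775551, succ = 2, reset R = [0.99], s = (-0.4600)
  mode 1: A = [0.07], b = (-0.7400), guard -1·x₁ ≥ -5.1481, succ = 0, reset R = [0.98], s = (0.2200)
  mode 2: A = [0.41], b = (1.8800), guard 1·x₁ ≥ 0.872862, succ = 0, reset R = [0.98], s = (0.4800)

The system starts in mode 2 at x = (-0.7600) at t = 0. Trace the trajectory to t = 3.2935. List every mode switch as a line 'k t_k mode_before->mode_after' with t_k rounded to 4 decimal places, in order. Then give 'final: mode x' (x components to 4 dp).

Mode 2: guard c·x = 0.8729 hit at Δt = 0.8670 (t = 0.8670), x⁻ = (0.8729) → reset → x⁺ = (1.3354), jump to mode 0
Mode 0: guard c·x = 0.7756 hit at Δt = 1.4398 (t = 2.3068), x⁻ = (-0.7756) → reset → x⁺ = (-1.2278), jump to mode 2
Mode 2: flow for 0.9867 to horizon, guard not reached → x = (0.4464)

1 0.8670 2->0
2 2.3068 0->2
final: 2 0.4464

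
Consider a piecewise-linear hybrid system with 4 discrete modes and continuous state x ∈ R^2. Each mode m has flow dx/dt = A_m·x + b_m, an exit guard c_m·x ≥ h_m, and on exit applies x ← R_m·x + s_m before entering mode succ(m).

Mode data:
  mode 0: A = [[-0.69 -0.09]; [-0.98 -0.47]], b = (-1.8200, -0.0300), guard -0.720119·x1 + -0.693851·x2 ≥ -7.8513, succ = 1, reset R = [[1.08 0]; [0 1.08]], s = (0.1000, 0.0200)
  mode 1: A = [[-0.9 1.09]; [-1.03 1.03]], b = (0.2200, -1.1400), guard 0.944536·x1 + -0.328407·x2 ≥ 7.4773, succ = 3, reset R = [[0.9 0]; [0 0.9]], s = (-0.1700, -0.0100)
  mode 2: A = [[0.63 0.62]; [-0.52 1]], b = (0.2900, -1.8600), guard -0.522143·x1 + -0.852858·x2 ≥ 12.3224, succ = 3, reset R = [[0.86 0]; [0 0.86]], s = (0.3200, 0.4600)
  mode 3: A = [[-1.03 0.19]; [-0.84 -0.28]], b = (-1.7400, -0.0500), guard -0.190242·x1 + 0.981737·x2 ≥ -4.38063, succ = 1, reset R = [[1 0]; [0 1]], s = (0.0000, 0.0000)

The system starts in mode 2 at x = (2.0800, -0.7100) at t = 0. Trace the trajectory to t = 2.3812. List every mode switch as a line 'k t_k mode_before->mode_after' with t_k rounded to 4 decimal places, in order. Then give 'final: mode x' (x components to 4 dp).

1 1.5304 2->3
final: 3 -2.3485 -7.7466

Mode 2: guard c·x = 12.3224 hit at Δt = 1.5304 (t = 1.5304), x⁻ = (-1.3951, -13.5942) → reset → x⁺ = (-0.8798, -11.2310), jump to mode 3
Mode 3: flow for 0.8508 to horizon, guard not reached → x = (-2.3485, -7.7466)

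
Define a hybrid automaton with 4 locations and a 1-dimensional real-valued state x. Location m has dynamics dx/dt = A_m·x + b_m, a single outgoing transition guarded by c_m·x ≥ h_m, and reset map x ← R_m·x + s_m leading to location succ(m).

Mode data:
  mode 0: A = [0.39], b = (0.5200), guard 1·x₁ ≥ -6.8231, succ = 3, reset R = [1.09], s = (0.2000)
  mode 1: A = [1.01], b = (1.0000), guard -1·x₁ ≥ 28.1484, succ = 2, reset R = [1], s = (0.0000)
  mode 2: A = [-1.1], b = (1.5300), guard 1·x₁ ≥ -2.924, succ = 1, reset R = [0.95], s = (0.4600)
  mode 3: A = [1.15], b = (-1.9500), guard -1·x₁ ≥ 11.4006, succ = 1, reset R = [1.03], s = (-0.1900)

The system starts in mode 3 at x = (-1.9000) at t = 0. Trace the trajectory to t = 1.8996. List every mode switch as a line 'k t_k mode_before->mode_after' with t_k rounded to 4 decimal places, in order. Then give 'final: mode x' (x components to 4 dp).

1 1.1240 3->1
final: 1 -24.9411

Mode 3: guard c·x = 11.4006 hit at Δt = 1.1240 (t = 1.1240), x⁻ = (-11.4006) → reset → x⁺ = (-11.9326), jump to mode 1
Mode 1: flow for 0.7756 to horizon, guard not reached → x = (-24.9411)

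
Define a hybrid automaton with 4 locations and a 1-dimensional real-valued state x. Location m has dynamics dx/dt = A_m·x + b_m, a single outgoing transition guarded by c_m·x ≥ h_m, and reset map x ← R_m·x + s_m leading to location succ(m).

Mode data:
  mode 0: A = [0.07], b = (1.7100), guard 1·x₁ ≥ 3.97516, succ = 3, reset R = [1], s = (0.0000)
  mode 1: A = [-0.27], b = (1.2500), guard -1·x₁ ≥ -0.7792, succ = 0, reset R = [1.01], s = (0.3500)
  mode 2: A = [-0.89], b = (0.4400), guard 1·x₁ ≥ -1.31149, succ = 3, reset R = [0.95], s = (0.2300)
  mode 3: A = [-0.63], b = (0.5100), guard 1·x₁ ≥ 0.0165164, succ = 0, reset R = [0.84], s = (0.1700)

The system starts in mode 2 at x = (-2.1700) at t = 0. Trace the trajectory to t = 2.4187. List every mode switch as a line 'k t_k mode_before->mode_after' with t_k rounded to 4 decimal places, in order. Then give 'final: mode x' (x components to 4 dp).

1 0.4370 2->3
2 1.7604 3->0
final: 0 1.3446

Mode 2: guard c·x = -1.3115 hit at Δt = 0.4370 (t = 0.4370), x⁻ = (-1.3115) → reset → x⁺ = (-1.0159), jump to mode 3
Mode 3: guard c·x = 0.0165 hit at Δt = 1.3234 (t = 1.7604), x⁻ = (0.0165) → reset → x⁺ = (0.1839), jump to mode 0
Mode 0: flow for 0.6583 to horizon, guard not reached → x = (1.3446)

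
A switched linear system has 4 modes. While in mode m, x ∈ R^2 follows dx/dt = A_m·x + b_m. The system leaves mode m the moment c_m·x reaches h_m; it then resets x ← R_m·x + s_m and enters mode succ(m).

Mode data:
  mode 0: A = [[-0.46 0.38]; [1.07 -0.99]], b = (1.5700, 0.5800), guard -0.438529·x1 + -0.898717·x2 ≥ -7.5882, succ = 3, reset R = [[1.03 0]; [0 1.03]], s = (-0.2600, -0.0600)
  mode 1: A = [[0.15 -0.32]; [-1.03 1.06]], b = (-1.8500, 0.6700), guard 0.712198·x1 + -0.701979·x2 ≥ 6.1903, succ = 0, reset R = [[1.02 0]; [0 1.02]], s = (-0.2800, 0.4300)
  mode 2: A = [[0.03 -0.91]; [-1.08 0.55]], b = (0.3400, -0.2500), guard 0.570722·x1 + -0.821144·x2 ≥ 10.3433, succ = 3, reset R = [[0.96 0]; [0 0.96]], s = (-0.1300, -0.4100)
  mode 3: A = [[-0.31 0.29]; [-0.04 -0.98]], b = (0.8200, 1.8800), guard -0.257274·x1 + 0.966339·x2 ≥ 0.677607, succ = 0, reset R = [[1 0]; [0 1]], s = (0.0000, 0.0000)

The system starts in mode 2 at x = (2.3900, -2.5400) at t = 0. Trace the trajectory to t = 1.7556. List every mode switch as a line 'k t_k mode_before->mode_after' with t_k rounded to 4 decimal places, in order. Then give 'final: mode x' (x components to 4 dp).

1 0.7851 2->3
final: 3 3.9231 -2.1519

Mode 2: guard c·x = 10.3433 hit at Δt = 0.7851 (t = 0.7851), x⁻ = (6.2659, -8.2412) → reset → x⁺ = (5.8852, -8.3216), jump to mode 3
Mode 3: flow for 0.9705 to horizon, guard not reached → x = (3.9231, -2.1519)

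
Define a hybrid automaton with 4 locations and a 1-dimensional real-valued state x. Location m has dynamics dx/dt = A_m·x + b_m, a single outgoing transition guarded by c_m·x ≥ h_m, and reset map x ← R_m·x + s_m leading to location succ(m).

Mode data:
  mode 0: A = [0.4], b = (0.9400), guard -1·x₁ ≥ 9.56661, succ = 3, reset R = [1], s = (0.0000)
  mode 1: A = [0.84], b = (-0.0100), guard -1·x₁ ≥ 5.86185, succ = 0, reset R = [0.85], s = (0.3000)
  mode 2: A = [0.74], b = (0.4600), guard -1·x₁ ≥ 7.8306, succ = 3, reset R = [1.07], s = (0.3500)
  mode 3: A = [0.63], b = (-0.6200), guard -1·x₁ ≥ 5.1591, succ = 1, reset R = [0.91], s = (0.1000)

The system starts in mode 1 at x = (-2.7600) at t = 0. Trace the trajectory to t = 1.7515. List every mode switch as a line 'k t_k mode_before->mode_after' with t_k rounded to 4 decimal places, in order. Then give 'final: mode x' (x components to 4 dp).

1 0.8940 1->0
final: 0 -5.6370

Mode 1: guard c·x = 5.8618 hit at Δt = 0.8940 (t = 0.8940), x⁻ = (-5.8619) → reset → x⁺ = (-4.6826), jump to mode 0
Mode 0: flow for 0.8575 to horizon, guard not reached → x = (-5.6370)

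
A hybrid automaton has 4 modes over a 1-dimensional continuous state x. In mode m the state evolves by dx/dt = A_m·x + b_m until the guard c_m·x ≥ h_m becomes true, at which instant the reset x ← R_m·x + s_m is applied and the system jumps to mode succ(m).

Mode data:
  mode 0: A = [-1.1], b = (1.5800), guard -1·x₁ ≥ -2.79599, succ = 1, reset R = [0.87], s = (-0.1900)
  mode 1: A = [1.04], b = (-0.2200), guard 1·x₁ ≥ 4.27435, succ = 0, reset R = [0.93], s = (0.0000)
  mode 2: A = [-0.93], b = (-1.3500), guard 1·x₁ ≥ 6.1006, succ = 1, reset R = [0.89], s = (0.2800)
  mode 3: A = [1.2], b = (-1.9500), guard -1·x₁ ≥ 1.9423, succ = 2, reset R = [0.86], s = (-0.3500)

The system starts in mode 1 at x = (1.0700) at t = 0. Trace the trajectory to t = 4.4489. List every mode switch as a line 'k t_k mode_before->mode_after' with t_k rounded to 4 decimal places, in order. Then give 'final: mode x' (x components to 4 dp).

Mode 1: guard c·x = 4.2744 hit at Δt = 1.4947 (t = 1.4947), x⁻ = (4.2744) → reset → x⁺ = (3.9751), jump to mode 0
Mode 0: guard c·x = -2.7960 hit at Δt = 0.5677 (t = 2.0624), x⁻ = (2.7960) → reset → x⁺ = (2.2425), jump to mode 1
Mode 1: guard c·x = 4.2744 hit at Δt = 0.6667 (t = 2.7291), x⁻ = (4.2744) → reset → x⁺ = (3.9751), jump to mode 0
Mode 0: guard c·x = -2.7960 hit at Δt = 0.5677 (t = 3.2968), x⁻ = (2.7960) → reset → x⁺ = (2.2425), jump to mode 1
Mode 1: guard c·x = 4.2744 hit at Δt = 0.6667 (t = 3.9635), x⁻ = (4.2744) → reset → x⁺ = (3.9751), jump to mode 0
Mode 0: flow for 0.4854 to horizon, guard not reached → x = (2.9248)

1 1.4947 1->0
2 2.0624 0->1
3 2.7291 1->0
4 3.2968 0->1
5 3.9635 1->0
final: 0 2.9248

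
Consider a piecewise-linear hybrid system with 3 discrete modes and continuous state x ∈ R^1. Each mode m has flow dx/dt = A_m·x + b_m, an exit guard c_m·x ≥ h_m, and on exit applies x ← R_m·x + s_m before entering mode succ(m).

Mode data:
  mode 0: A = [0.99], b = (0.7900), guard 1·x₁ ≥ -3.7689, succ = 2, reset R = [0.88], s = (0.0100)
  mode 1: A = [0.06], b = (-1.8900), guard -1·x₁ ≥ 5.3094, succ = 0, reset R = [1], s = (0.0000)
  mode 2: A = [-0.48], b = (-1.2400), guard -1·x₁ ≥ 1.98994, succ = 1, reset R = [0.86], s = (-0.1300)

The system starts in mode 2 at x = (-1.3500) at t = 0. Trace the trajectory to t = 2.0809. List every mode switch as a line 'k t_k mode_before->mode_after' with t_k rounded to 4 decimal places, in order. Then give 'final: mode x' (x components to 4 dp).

1 1.5242 2->1
final: 1 -2.9738

Mode 2: guard c·x = 1.9899 hit at Δt = 1.5242 (t = 1.5242), x⁻ = (-1.9899) → reset → x⁺ = (-1.8413), jump to mode 1
Mode 1: flow for 0.5567 to horizon, guard not reached → x = (-2.9738)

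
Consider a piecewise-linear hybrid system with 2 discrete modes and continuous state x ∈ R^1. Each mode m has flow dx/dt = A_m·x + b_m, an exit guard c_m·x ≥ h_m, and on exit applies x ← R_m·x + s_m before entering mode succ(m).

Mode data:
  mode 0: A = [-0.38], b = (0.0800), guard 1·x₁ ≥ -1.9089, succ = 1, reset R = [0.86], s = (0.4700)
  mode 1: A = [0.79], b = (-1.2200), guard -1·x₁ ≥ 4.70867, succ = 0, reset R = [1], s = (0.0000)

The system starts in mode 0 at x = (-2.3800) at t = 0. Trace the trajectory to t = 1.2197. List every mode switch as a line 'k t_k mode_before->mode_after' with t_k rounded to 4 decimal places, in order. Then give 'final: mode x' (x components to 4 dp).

1 0.5282 0->1
final: 1 -3.1457

Mode 0: guard c·x = -1.9089 hit at Δt = 0.5282 (t = 0.5282), x⁻ = (-1.9089) → reset → x⁺ = (-1.1717), jump to mode 1
Mode 1: flow for 0.6915 to horizon, guard not reached → x = (-3.1457)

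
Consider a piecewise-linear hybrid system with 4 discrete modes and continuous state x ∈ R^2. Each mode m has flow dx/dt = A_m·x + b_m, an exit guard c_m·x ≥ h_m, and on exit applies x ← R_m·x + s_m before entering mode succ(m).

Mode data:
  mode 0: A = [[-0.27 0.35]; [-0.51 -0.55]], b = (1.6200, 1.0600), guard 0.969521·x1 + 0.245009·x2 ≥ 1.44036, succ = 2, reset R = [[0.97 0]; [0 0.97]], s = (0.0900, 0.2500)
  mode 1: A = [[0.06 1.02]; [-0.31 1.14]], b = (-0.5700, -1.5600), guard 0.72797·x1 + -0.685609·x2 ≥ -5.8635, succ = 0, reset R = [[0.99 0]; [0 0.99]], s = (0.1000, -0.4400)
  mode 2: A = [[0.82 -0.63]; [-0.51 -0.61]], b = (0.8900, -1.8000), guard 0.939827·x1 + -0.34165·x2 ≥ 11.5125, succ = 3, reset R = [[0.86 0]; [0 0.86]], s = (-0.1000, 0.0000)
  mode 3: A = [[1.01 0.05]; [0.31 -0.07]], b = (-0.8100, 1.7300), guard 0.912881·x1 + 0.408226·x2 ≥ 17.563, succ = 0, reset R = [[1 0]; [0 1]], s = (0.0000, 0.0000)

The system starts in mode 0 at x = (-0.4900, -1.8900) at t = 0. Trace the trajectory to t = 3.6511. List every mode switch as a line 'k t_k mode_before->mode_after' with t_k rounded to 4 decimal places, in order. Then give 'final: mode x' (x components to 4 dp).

1 1.5827 0->2
2 3.0905 2->3
final: 3 15.2286 -0.7038

Mode 0: guard c·x = 1.4404 hit at Δt = 1.5827 (t = 1.5827), x⁻ = (1.4884, -0.0108) → reset → x⁺ = (1.5337, 0.2395), jump to mode 2
Mode 2: guard c·x = 11.5125 hit at Δt = 1.5078 (t = 3.0905), x⁻ = (10.6336, -4.4454) → reset → x⁺ = (9.0449, -3.8231), jump to mode 3
Mode 3: flow for 0.5606 to horizon, guard not reached → x = (15.2286, -0.7038)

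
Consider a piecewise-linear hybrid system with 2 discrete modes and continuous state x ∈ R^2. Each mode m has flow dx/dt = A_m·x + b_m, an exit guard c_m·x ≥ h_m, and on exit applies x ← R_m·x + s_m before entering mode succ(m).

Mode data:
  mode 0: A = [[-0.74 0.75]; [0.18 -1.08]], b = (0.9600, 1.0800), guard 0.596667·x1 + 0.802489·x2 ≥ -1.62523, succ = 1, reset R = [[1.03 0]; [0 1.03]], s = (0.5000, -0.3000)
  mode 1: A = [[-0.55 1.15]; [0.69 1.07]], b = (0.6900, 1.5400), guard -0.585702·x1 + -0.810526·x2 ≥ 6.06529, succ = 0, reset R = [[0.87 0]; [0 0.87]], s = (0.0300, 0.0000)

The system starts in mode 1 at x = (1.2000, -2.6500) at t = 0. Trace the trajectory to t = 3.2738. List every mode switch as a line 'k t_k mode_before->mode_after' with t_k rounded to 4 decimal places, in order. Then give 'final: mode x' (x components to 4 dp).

Mode 1: guard c·x = 6.0653 hit at Δt = 1.1267 (t = 1.1267), x⁻ = (-2.4548, -5.7093) → reset → x⁺ = (-2.1056, -4.9671), jump to mode 0
Mode 0: guard c·x = -1.6252 hit at Δt = 1.1634 (t = 2.2901), x⁻ = (-1.4731, -0.9300) → reset → x⁺ = (-1.0173, -1.2579), jump to mode 1
Mode 1: flow for 0.9837 to horizon, guard not reached → x = (-1.5721, -2.3337)

1 1.1267 1->0
2 2.2901 0->1
final: 1 -1.5721 -2.3337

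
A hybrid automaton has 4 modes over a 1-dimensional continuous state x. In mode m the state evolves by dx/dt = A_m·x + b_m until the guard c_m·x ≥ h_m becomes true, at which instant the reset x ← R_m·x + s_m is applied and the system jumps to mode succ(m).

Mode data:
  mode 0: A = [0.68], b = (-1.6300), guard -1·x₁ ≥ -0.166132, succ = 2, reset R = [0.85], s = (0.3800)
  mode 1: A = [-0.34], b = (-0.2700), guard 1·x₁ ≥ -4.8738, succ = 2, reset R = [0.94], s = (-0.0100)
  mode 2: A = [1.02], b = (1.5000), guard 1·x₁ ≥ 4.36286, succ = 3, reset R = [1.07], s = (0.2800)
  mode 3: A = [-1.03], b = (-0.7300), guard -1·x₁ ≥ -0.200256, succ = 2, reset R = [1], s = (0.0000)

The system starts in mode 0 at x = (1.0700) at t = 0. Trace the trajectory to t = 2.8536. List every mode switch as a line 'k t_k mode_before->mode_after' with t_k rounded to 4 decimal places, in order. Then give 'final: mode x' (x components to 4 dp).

1 0.7639 0->2
2 1.8174 2->3
final: 3 1.2369

Mode 0: guard c·x = -0.1661 hit at Δt = 0.7639 (t = 0.7639), x⁻ = (0.1661) → reset → x⁺ = (0.5212), jump to mode 2
Mode 2: guard c·x = 4.3629 hit at Δt = 1.0535 (t = 1.8174), x⁻ = (4.3629) → reset → x⁺ = (4.9483), jump to mode 3
Mode 3: flow for 1.0362 to horizon, guard not reached → x = (1.2369)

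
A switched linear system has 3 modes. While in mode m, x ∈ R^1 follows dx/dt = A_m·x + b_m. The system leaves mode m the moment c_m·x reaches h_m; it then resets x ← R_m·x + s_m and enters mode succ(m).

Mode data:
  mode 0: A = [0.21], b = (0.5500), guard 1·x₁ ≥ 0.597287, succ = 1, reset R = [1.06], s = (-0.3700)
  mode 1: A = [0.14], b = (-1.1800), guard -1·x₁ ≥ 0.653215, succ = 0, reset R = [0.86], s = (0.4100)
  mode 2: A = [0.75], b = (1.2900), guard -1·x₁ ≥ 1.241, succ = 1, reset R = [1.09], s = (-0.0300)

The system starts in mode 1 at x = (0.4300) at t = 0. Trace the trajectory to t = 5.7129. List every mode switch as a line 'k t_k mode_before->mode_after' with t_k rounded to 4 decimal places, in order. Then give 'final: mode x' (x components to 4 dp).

1 0.9072 1->0
2 2.1697 0->1
3 2.9294 1->0
4 4.1919 0->1
5 4.9516 1->0
final: 0 0.2760

Mode 1: guard c·x = 0.6532 hit at Δt = 0.9072 (t = 0.9072), x⁻ = (-0.6532) → reset → x⁺ = (-0.1518), jump to mode 0
Mode 0: guard c·x = 0.5973 hit at Δt = 1.2625 (t = 2.1697), x⁻ = (0.5973) → reset → x⁺ = (0.2631), jump to mode 1
Mode 1: guard c·x = 0.6532 hit at Δt = 0.7597 (t = 2.9294), x⁻ = (-0.6532) → reset → x⁺ = (-0.1518), jump to mode 0
Mode 0: guard c·x = 0.5973 hit at Δt = 1.2625 (t = 4.1919), x⁻ = (0.5973) → reset → x⁺ = (0.2631), jump to mode 1
Mode 1: guard c·x = 0.6532 hit at Δt = 0.7597 (t = 4.9516), x⁻ = (-0.6532) → reset → x⁺ = (-0.1518), jump to mode 0
Mode 0: flow for 0.7613 to horizon, guard not reached → x = (0.2760)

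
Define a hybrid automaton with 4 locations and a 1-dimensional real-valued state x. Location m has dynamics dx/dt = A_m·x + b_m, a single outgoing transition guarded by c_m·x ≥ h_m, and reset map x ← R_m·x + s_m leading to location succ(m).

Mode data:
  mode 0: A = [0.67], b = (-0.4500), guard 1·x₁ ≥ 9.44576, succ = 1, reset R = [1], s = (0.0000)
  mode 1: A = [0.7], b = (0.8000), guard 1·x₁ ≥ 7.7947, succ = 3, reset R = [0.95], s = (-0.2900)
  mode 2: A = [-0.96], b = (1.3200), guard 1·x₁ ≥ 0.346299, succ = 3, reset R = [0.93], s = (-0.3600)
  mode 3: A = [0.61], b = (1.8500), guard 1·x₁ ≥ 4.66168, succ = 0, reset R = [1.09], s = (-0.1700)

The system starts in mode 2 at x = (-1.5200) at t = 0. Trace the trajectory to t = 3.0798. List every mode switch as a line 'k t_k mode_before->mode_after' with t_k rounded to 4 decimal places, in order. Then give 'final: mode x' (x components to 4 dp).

1 1.0778 2->3
2 2.6247 3->0
final: 0 6.4227

Mode 2: guard c·x = 0.3463 hit at Δt = 1.0778 (t = 1.0778), x⁻ = (0.3463) → reset → x⁺ = (-0.0379), jump to mode 3
Mode 3: guard c·x = 4.6617 hit at Δt = 1.5469 (t = 2.6247), x⁻ = (4.6617) → reset → x⁺ = (4.9112), jump to mode 0
Mode 0: flow for 0.4551 to horizon, guard not reached → x = (6.4227)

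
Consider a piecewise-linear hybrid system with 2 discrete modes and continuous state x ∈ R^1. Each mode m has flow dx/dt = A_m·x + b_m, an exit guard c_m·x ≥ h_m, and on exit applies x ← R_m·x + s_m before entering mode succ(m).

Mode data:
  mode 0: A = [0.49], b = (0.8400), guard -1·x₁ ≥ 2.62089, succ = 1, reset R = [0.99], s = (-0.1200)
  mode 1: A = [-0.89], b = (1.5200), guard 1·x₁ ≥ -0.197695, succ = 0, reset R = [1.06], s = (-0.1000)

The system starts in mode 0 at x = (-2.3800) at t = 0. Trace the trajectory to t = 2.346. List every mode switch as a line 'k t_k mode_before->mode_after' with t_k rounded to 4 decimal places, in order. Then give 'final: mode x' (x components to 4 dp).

Mode 0: guard c·x = 2.6209 hit at Δt = 0.6303 (t = 0.6303), x⁻ = (-2.6209) → reset → x⁺ = (-2.7147), jump to mode 1
Mode 1: guard c·x = -0.1977 hit at Δt = 0.9460 (t = 1.5763), x⁻ = (-0.1977) → reset → x⁺ = (-0.3096), jump to mode 0
Mode 0: flow for 0.7697 to horizon, guard not reached → x = (0.3340)

1 0.6303 0->1
2 1.5763 1->0
final: 0 0.3340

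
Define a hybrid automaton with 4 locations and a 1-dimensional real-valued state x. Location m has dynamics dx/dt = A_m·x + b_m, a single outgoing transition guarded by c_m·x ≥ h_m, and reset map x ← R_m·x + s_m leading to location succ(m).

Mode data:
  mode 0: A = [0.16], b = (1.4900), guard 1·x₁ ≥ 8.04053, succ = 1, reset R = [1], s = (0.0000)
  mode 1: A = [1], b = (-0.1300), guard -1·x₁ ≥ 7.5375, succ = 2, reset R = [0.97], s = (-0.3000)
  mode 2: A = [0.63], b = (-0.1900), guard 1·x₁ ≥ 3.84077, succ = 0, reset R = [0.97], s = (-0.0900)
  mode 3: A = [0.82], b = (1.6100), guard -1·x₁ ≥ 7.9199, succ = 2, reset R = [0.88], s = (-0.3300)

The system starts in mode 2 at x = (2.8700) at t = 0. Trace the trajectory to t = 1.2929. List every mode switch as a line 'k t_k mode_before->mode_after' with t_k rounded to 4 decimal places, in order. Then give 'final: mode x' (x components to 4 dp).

Mode 2: guard c·x = 3.8408 hit at Δt = 0.5089 (t = 0.5089), x⁻ = (3.8408) → reset → x⁺ = (3.6355), jump to mode 0
Mode 0: flow for 0.7840 to horizon, guard not reached → x = (5.3660)

1 0.5089 2->0
final: 0 5.3660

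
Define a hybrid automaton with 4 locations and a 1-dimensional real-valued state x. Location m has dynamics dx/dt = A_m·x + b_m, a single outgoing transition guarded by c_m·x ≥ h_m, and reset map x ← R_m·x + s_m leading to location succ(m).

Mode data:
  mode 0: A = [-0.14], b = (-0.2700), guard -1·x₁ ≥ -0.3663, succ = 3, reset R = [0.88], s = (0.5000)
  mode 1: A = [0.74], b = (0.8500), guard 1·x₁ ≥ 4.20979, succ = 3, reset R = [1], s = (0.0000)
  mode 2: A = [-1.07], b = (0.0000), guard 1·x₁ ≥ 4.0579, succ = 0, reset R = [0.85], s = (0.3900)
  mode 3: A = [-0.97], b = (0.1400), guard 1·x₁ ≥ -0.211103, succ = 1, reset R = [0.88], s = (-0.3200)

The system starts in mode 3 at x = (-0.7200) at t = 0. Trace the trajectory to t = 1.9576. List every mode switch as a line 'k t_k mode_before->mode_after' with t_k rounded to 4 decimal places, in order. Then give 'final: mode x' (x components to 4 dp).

1 0.9161 3->1
final: 1 0.2408

Mode 3: guard c·x = -0.2111 hit at Δt = 0.9161 (t = 0.9161), x⁻ = (-0.2111) → reset → x⁺ = (-0.5058), jump to mode 1
Mode 1: flow for 1.0415 to horizon, guard not reached → x = (0.2408)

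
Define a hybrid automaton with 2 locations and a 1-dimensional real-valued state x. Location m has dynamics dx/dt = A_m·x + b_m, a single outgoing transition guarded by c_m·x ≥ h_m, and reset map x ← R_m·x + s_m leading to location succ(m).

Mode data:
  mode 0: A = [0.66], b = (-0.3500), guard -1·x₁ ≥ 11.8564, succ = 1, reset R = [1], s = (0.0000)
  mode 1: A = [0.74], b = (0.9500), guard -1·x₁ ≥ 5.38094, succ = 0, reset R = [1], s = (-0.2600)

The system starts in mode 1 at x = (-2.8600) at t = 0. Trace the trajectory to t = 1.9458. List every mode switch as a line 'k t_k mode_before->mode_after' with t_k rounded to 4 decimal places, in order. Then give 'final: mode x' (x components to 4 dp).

Mode 1: guard c·x = 5.3809 hit at Δt = 1.2909 (t = 1.2909), x⁻ = (-5.3809) → reset → x⁺ = (-5.6409), jump to mode 0
Mode 0: flow for 0.6549 to horizon, guard not reached → x = (-8.9777)

1 1.2909 1->0
final: 0 -8.9777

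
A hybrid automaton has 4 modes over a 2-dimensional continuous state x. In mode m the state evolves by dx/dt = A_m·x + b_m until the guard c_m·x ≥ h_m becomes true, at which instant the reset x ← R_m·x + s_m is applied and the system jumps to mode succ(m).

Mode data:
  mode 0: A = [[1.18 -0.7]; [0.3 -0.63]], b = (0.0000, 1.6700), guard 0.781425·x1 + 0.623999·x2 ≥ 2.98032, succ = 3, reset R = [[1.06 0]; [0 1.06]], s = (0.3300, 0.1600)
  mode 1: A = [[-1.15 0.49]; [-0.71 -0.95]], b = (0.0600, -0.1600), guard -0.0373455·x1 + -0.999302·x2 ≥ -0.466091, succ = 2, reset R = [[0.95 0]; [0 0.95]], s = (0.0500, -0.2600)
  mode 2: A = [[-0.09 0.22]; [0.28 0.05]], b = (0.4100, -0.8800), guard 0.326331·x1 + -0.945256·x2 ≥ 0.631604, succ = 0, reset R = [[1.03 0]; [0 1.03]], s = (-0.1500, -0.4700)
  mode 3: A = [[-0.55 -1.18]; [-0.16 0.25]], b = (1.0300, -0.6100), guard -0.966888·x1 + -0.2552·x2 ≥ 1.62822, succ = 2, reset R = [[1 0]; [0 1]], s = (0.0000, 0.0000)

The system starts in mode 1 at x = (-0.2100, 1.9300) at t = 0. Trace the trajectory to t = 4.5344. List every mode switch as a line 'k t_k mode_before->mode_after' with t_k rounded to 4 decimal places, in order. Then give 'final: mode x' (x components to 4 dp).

Mode 1: guard c·x = -0.4661 hit at Δt = 1.1331 (t = 1.1331), x⁻ = (0.2721, 0.4562) → reset → x⁺ = (0.3085, 0.1734), jump to mode 2
Mode 2: guard c·x = 0.6316 hit at Δt = 0.8409 (t = 1.9740), x⁻ = (0.5909, -0.4642) → reset → x⁺ = (0.4586, -0.9481), jump to mode 0
Mode 0: guard c·x = 2.9803 hit at Δt = 1.5621 (t = 3.5361), x⁻ = (2.4050, 1.7644) → reset → x⁺ = (2.8793, 2.0303), jump to mode 3
Mode 3: flow for 0.9983 to horizon, guard not reached → x = (0.8458, 1.5930)

1 1.1331 1->2
2 1.9740 2->0
3 3.5361 0->3
final: 3 0.8458 1.5930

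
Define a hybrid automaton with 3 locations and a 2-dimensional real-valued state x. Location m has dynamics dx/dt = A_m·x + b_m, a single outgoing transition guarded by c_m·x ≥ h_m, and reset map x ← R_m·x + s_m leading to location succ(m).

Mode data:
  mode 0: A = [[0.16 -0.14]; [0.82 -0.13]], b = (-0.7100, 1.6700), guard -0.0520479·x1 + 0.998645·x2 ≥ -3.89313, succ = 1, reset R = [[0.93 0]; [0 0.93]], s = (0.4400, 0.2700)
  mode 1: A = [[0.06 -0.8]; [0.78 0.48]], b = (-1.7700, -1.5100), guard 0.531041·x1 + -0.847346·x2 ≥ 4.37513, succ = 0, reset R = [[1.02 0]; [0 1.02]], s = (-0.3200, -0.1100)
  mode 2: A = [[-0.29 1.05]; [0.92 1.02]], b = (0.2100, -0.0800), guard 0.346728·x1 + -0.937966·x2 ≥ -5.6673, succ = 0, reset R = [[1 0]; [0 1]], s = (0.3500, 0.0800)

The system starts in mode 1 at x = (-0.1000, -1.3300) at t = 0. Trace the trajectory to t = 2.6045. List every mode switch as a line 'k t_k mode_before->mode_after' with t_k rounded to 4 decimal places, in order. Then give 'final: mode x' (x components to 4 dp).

1 1.1738 1->0
2 1.6248 0->1
3 2.0221 1->0
4 2.2701 0->1
final: 1 1.7330 -4.0087

Mode 1: guard c·x = 4.3751 hit at Δt = 1.1738 (t = 1.1738), x⁻ = (0.5886, -4.7944) → reset → x⁺ = (0.2804, -5.0003), jump to mode 0
Mode 0: guard c·x = -3.8931 hit at Δt = 0.4510 (t = 1.6248), x⁻ = (0.2602, -3.8848) → reset → x⁺ = (0.6820, -3.3429), jump to mode 1
Mode 1: guard c·x = 4.3751 hit at Δt = 0.3973 (t = 2.0221), x⁻ = (1.2295, -4.3928) → reset → x⁺ = (0.9341, -4.5907), jump to mode 0
Mode 0: guard c·x = -3.8931 hit at Δt = 0.2480 (t = 2.2701), x⁻ = (0.9417, -3.8493) → reset → x⁺ = (1.3158, -3.3099), jump to mode 1
Mode 1: flow for 0.3344 to horizon, guard not reached → x = (1.7330, -4.0087)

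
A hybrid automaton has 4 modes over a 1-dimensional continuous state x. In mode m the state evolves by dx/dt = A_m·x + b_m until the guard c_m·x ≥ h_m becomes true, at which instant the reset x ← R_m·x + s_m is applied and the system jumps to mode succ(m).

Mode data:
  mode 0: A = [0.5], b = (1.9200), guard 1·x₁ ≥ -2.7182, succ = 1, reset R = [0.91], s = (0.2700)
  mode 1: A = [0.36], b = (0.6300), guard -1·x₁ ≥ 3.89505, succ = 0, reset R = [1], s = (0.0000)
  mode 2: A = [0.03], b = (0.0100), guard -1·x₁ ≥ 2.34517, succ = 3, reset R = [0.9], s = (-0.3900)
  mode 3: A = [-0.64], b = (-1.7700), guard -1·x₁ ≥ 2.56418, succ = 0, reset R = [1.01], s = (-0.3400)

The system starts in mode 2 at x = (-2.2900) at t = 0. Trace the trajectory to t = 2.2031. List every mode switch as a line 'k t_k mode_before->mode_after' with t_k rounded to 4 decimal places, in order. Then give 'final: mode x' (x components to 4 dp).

1 0.9269 2->3
2 1.3552 3->0
3 1.7732 0->1
final: 1 -2.2795

Mode 2: guard c·x = 2.3452 hit at Δt = 0.9269 (t = 0.9269), x⁻ = (-2.3452) → reset → x⁺ = (-2.5007), jump to mode 3
Mode 3: guard c·x = 2.5642 hit at Δt = 0.4283 (t = 1.3552), x⁻ = (-2.5642) → reset → x⁺ = (-2.9298), jump to mode 0
Mode 0: guard c·x = -2.7182 hit at Δt = 0.4181 (t = 1.7732), x⁻ = (-2.7182) → reset → x⁺ = (-2.2036), jump to mode 1
Mode 1: flow for 0.4299 to horizon, guard not reached → x = (-2.2795)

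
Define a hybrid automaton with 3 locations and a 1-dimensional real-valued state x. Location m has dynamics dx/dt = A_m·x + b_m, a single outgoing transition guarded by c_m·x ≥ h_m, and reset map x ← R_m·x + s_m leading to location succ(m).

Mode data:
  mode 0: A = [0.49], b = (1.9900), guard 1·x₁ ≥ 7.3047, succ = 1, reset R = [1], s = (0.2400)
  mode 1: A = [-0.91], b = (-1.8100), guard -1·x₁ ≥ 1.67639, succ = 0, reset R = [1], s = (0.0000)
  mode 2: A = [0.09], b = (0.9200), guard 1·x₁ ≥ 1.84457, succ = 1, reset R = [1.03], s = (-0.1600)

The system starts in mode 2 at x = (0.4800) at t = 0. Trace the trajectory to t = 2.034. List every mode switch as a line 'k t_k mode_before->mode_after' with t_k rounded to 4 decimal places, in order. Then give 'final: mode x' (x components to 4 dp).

1 1.3334 2->1
final: 1 -0.0180

Mode 2: guard c·x = 1.8446 hit at Δt = 1.3334 (t = 1.3334), x⁻ = (1.8446) → reset → x⁺ = (1.7399), jump to mode 1
Mode 1: flow for 0.7006 to horizon, guard not reached → x = (-0.0180)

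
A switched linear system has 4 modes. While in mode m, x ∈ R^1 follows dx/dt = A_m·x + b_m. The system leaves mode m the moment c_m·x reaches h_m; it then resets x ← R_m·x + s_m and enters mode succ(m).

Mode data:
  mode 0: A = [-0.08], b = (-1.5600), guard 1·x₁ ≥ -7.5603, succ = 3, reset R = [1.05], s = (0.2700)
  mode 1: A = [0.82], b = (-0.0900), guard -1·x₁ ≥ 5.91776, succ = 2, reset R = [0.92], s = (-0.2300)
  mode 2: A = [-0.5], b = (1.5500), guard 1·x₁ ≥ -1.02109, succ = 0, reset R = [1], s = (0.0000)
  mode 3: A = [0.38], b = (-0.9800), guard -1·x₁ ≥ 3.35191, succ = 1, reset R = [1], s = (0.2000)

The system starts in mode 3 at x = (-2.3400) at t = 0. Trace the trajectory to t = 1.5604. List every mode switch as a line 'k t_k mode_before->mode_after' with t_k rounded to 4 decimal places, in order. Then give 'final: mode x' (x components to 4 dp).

Mode 3: guard c·x = 3.3519 hit at Δt = 0.4923 (t = 0.4923), x⁻ = (-3.3519) → reset → x⁺ = (-3.1519), jump to mode 1
Mode 1: guard c·x = 5.9178 hit at Δt = 0.7489 (t = 1.2412), x⁻ = (-5.9178) → reset → x⁺ = (-5.6743), jump to mode 2
Mode 2: flow for 0.3192 to horizon, guard not reached → x = (-4.3800)

1 0.4923 3->1
2 1.2412 1->2
final: 2 -4.3800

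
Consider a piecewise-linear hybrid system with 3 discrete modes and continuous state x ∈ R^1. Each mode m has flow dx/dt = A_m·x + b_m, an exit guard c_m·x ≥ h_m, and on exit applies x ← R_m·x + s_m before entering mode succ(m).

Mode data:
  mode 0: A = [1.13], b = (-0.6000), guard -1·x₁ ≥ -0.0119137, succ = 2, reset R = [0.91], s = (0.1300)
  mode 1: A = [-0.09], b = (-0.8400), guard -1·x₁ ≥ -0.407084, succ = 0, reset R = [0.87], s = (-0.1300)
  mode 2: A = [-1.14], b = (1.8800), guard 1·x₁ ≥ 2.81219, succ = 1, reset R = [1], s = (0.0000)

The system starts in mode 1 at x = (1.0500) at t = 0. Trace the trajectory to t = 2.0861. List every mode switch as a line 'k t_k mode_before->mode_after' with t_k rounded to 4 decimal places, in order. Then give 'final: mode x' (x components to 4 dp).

1 0.7102 1->0
2 1.1755 0->2
final: 2 1.1150

Mode 1: guard c·x = -0.4071 hit at Δt = 0.7102 (t = 0.7102), x⁻ = (0.4071) → reset → x⁺ = (0.2242), jump to mode 0
Mode 0: guard c·x = -0.0119 hit at Δt = 0.4653 (t = 1.1755), x⁻ = (0.0119) → reset → x⁺ = (0.1408), jump to mode 2
Mode 2: flow for 0.9106 to horizon, guard not reached → x = (1.1150)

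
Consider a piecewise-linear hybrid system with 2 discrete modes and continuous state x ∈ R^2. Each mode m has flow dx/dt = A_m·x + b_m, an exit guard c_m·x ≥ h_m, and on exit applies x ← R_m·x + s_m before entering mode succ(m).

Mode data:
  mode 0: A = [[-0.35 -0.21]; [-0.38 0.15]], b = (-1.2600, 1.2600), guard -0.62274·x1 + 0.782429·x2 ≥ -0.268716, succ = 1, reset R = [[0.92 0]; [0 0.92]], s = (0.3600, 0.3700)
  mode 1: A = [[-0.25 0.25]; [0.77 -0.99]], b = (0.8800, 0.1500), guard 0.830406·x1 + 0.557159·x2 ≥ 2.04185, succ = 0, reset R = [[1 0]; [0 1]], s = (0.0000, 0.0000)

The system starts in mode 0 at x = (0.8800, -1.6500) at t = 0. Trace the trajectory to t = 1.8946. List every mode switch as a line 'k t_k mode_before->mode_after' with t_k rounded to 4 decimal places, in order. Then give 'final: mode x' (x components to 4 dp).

1 1.0773 0->1
final: 1 0.7116 0.1960

Mode 0: guard c·x = -0.2687 hit at Δt = 1.0773 (t = 1.0773), x⁻ = (-0.3120, -0.5917) → reset → x⁺ = (0.0730, -0.1744), jump to mode 1
Mode 1: flow for 0.8173 to horizon, guard not reached → x = (0.7116, 0.1960)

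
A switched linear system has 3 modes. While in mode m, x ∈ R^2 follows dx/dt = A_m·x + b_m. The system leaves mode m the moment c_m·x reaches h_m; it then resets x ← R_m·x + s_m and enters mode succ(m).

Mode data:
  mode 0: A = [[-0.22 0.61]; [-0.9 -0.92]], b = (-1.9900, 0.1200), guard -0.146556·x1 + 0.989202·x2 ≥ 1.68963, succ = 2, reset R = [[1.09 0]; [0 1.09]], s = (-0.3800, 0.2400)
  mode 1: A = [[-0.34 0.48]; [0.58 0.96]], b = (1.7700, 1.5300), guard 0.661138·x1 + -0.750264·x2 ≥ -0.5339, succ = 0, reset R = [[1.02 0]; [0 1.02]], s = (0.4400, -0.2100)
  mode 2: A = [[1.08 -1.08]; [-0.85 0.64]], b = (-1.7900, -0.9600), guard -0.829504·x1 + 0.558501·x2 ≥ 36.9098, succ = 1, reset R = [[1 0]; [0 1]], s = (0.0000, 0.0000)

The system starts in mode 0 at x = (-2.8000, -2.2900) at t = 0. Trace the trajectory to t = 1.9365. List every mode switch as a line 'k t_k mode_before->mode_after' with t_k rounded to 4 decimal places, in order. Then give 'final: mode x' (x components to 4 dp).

1 0.8922 0->2
final: 2 -29.7479 17.0847

Mode 0: guard c·x = 1.6896 hit at Δt = 0.8922 (t = 0.8922), x⁻ = (-4.1076, 1.0995) → reset → x⁺ = (-4.8573, 1.4385), jump to mode 2
Mode 2: flow for 1.0443 to horizon, guard not reached → x = (-29.7479, 17.0847)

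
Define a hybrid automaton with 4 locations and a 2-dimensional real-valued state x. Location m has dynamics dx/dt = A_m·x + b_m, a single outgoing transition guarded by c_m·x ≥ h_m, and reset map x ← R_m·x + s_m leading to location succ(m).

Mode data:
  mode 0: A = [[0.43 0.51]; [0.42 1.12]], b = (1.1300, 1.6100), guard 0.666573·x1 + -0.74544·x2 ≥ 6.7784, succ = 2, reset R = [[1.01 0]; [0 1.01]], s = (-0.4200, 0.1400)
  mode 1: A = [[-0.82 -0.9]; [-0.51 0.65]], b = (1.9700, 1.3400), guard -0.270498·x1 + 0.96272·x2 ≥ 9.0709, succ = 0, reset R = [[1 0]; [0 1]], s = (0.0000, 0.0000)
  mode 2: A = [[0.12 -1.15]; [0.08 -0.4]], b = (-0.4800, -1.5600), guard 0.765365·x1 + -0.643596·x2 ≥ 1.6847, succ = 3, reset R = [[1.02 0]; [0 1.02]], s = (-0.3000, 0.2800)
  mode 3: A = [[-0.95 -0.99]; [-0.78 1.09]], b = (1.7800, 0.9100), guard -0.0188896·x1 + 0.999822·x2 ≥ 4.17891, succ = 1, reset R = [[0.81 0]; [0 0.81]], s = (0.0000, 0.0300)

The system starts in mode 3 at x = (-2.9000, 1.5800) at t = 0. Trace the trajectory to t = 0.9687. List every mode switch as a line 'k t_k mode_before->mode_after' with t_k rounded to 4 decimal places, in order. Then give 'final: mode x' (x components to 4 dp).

1 0.4353 3->1
final: 1 -2.2286 6.2636

Mode 3: guard c·x = 4.1789 hit at Δt = 0.4353 (t = 0.4353), x⁻ = (-2.2935, 4.1363) → reset → x⁺ = (-1.8577, 3.3804), jump to mode 1
Mode 1: flow for 0.5334 to horizon, guard not reached → x = (-2.2286, 6.2636)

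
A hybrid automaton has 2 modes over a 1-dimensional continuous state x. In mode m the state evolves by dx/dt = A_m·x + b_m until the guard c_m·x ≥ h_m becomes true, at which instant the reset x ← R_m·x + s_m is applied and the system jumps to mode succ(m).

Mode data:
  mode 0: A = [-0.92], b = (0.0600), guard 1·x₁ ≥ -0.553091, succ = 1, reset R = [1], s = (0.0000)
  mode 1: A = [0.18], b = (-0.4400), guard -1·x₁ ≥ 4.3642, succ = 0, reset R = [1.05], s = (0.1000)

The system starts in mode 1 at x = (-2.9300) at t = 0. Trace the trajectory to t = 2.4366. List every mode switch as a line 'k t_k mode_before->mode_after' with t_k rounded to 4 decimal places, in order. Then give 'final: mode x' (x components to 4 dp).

Mode 1: guard c·x = 4.3642 hit at Δt = 1.3141 (t = 1.3141), x⁻ = (-4.3642) → reset → x⁺ = (-4.4824), jump to mode 0
Mode 0: flow for 1.1225 to horizon, guard not reached → x = (-1.5539)

1 1.3141 1->0
final: 0 -1.5539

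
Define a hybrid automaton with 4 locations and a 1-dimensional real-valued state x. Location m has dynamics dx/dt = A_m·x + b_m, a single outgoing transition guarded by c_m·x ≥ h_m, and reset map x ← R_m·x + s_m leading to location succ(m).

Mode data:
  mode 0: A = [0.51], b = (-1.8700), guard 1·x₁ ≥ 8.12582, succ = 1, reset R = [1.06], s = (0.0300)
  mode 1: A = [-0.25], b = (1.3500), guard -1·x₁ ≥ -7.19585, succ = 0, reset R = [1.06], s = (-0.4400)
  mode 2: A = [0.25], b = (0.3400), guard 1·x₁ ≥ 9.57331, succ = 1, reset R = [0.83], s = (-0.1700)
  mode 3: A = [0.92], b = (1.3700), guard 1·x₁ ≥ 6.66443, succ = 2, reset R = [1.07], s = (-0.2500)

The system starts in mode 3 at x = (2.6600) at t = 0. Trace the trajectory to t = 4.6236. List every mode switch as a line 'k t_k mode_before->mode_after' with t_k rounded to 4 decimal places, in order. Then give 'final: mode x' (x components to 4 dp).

1 0.7343 3->2
2 1.8651 2->1
3 2.9846 1->0
4 3.4478 0->1
final: 1 7.8173

Mode 3: guard c·x = 6.6644 hit at Δt = 0.7343 (t = 0.7343), x⁻ = (6.6644) → reset → x⁺ = (6.8809), jump to mode 2
Mode 2: guard c·x = 9.5733 hit at Δt = 1.1308 (t = 1.8651), x⁻ = (9.5733) → reset → x⁺ = (7.7758), jump to mode 1
Mode 1: guard c·x = -7.1959 hit at Δt = 1.1195 (t = 2.9846), x⁻ = (7.1959) → reset → x⁺ = (7.1876), jump to mode 0
Mode 0: guard c·x = 8.1258 hit at Δt = 0.4632 (t = 3.4478), x⁻ = (8.1258) → reset → x⁺ = (8.6434), jump to mode 1
Mode 1: flow for 1.1758 to horizon, guard not reached → x = (7.8173)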